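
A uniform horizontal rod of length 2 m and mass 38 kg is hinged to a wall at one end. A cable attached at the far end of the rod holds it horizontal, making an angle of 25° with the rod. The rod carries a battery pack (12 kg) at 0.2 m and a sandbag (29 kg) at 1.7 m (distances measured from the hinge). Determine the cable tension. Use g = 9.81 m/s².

T ≈ 1040 N

About the hinge:
Beam weight: 38 × 9.81 = 372.8 N down at 1 m → arm 1 m, τ = 372.8 × 1 = 372.8 N·m clockwise.
Battery pack: 12 × 9.81 = 117.7 N down at 0.2 m → arm 0.2 m, τ = 117.7 × 0.2 = 23.54 N·m clockwise.
Sandbag: 29 × 9.81 = 284.5 N down at 1.7 m → arm 1.7 m, τ = 284.5 × 1.7 = 483.6 N·m clockwise.
Total clockwise load moment = 879.9 N·m.
The cable tension T acts at 2 m; only its component perpendicular to the rod, T sinθ, produces torque. sin 25° = 0.4226.
Setting net torque to zero: T × 2 × 0.4226 = 879.9 → T = 879.9 / 0.8452 = 1040 N.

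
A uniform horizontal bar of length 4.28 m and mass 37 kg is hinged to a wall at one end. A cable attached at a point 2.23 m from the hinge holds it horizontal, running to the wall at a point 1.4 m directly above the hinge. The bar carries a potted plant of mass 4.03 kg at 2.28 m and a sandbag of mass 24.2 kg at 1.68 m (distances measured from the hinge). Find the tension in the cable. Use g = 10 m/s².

T ≈ 1090 N

Taking torques about the hinge:
Beam weight: 37 × 10 = 370 N down at 2.14 m → arm 2.14 m, τ = 370 × 2.14 = 791.8 N·m clockwise.
Potted plant: 4.03 × 10 = 40.3 N down at 2.28 m → arm 2.28 m, τ = 40.3 × 2.28 = 91.88 N·m clockwise.
Sandbag: 24.2 × 10 = 242 N down at 1.68 m → arm 1.68 m, τ = 242 × 1.68 = 406.6 N·m clockwise.
Total clockwise load moment = 1290 N·m.
The cable tension T acts at 2.23 m; only its component perpendicular to the bar, T sinθ, produces torque. sinθ = h/√(h²+d²) = 1.4/√(1.4²+2.23²) = 0.5317.
Στ = 0 ⇒ T × 2.23 × 0.5317 = 1290 ⇒ T = 1290 / 1.186 = 1090 N.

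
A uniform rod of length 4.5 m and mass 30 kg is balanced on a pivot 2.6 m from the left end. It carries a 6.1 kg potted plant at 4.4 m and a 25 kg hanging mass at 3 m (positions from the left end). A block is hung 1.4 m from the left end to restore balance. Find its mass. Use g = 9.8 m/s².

m ≈ 8.73 kg

Choose the pivot (at 2.6 m from the left end) as the axis so the support reaction has zero arm there.
Beam weight: 30 × 9.8 = 294 N down at 2.25 m → arm 0.35 m, τ = 294 × 0.35 = 102.9 N·m counterclockwise.
Potted plant: 6.1 × 9.8 = 59.78 N down at 4.4 m → arm 1.8 m, τ = 59.78 × 1.8 = 107.6 N·m clockwise.
Hanging mass: 25 × 9.8 = 245 N down at 3 m → arm 0.4 m, τ = 245 × 0.4 = 98 N·m clockwise.
Net moment of known loads = 102.7 N·m clockwise.
An unknown mass m at 1.4 m has arm 1.2 m; its moment is m·g·1.2 counterclockwise.
Balancing moments: m × 9.8 × 1.2 = 102.7, giving m = 102.7 / (9.8 × 1.2) = 8.73 kg.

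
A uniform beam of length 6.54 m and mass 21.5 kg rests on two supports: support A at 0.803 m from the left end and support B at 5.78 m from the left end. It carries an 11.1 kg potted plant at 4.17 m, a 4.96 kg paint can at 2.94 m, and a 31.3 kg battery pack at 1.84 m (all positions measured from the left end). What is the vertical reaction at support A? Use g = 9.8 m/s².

R_A ≈ 412 N

Taking torques about support B:
Beam weight: 21.5 × 9.8 = 210.7 N down at 3.27 m → arm 2.51 m, τ = 210.7 × 2.51 = 528.9 N·m counterclockwise.
Potted plant: 11.1 × 9.8 = 108.8 N down at 4.17 m → arm 1.61 m, τ = 108.8 × 1.61 = 175.2 N·m counterclockwise.
Paint can: 4.96 × 9.8 = 48.61 N down at 2.94 m → arm 2.84 m, τ = 48.61 × 2.84 = 138.1 N·m counterclockwise.
Battery pack: 31.3 × 9.8 = 306.7 N down at 1.84 m → arm 3.94 m, τ = 306.7 × 3.94 = 1208 N·m counterclockwise.
Net load moment about support B = 2050 N·m counterclockwise.
Reaction R at support A is upward at 0.803 m, arm 4.977 m → moment R × 4.977 clockwise.
Στ = 0 ⇒ R × 4.977 = 2050 ⇒ R = 412 N.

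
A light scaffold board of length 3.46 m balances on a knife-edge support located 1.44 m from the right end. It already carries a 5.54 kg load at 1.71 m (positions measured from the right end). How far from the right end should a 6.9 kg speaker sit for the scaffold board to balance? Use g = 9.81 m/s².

Taking torques about the knife-edge support (at 1.44 m from the right end):
Load: 5.54 × 9.81 = 54.35 N down at 1.71 m → arm 0.27 m, τ = 54.35 × 0.27 = 14.67 N·m counterclockwise.
Net moment of existing loads = 14.67 N·m counterclockwise.
The speaker weighs 6.9 × 9.81 = 67.69 N and must supply an equal clockwise moment, so its lever arm about the knife-edge support is 14.67 / 67.69 = 0.217 m.
That puts it at 1.44 − 0.217 = 1.22 m from the right end.

x ≈ 1.22 m from the right end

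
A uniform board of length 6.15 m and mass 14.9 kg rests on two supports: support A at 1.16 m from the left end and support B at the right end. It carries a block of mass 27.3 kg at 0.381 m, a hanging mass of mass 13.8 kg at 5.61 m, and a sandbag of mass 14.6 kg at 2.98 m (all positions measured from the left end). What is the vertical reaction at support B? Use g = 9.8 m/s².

R_B ≈ 187 N

About support A:
Beam weight: 14.9 × 9.8 = 146 N down at 3.075 m → arm 1.915 m, τ = 146 × 1.915 = 279.6 N·m clockwise.
Block: 27.3 × 9.8 = 267.5 N down at 0.381 m → arm 0.779 m, τ = 267.5 × 0.779 = 208.4 N·m counterclockwise.
Hanging mass: 13.8 × 9.8 = 135.2 N down at 5.61 m → arm 4.45 m, τ = 135.2 × 4.45 = 601.6 N·m clockwise.
Sandbag: 14.6 × 9.8 = 143.1 N down at 2.98 m → arm 1.82 m, τ = 143.1 × 1.82 = 260.4 N·m clockwise.
Net load moment about support A = 933.2 N·m clockwise.
Reaction R at support B is upward at 6.15 m, arm 4.99 m → moment R × 4.99 counterclockwise.
Στ = 0 ⇒ R × 4.99 = 933.2 ⇒ R = 187 N.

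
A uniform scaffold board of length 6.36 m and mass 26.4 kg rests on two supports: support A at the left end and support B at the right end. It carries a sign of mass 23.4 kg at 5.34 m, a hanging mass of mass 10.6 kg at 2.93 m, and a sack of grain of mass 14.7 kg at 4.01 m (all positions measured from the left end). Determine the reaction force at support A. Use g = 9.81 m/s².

Choose support B as the axis so its reaction then has zero moment arm.
Beam weight: 26.4 × 9.81 = 259 N down at 3.18 m → arm 3.18 m, τ = 259 × 3.18 = 823.6 N·m counterclockwise.
Sign: 23.4 × 9.81 = 229.6 N down at 5.34 m → arm 1.02 m, τ = 229.6 × 1.02 = 234.2 N·m counterclockwise.
Hanging mass: 10.6 × 9.81 = 104 N down at 2.93 m → arm 3.43 m, τ = 104 × 3.43 = 356.7 N·m counterclockwise.
Sack of grain: 14.7 × 9.81 = 144.2 N down at 4.01 m → arm 2.35 m, τ = 144.2 × 2.35 = 338.9 N·m counterclockwise.
Net load moment about support B = 1753 N·m counterclockwise.
Reaction R at support A is upward at 0 m, arm 6.36 m → moment R × 6.36 clockwise.
Setting net torque to zero: R × 6.36 = 1753 → R = 276 N.

R_A ≈ 276 N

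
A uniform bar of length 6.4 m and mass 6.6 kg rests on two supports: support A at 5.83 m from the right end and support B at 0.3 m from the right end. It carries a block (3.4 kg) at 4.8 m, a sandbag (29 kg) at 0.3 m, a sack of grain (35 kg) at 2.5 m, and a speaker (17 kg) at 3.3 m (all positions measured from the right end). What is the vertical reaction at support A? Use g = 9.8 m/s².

R_A ≈ 288 N

Choose support B as the axis so its reaction then has zero moment arm.
Beam weight: 6.6 × 9.8 = 64.68 N down at 3.2 m → arm 2.9 m, τ = 64.68 × 2.9 = 187.6 N·m counterclockwise.
Block: 3.4 × 9.8 = 33.32 N down at 4.8 m → arm 4.5 m, τ = 33.32 × 4.5 = 149.9 N·m counterclockwise.
Sandbag: acts at the support B, moment arm 0 → no torque.
Sack of grain: 35 × 9.8 = 343 N down at 2.5 m → arm 2.2 m, τ = 343 × 2.2 = 754.6 N·m counterclockwise.
Speaker: 17 × 9.8 = 166.6 N down at 3.3 m → arm 3 m, τ = 166.6 × 3 = 499.8 N·m counterclockwise.
Net load moment about support B = 1592 N·m counterclockwise.
Reaction R at support A is upward at 5.83 m, arm 5.53 m → moment R × 5.53 clockwise.
Balancing moments: R × 5.53 = 1592, giving R = 288 N.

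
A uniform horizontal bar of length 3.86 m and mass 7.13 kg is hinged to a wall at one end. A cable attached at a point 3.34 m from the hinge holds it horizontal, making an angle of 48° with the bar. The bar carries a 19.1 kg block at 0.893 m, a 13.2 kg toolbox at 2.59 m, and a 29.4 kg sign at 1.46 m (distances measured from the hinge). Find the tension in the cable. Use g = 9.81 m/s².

T ≈ 427 N

Take moments about the hinge.
Beam weight: 7.13 × 9.81 = 69.95 N down at 1.93 m → arm 1.93 m, τ = 69.95 × 1.93 = 135 N·m clockwise.
Block: 19.1 × 9.81 = 187.4 N down at 0.893 m → arm 0.893 m, τ = 187.4 × 0.893 = 167.3 N·m clockwise.
Toolbox: 13.2 × 9.81 = 129.5 N down at 2.59 m → arm 2.59 m, τ = 129.5 × 2.59 = 335.4 N·m clockwise.
Sign: 29.4 × 9.81 = 288.4 N down at 1.46 m → arm 1.46 m, τ = 288.4 × 1.46 = 421.1 N·m clockwise.
Total clockwise load moment = 1059 N·m.
The cable tension T acts at 3.34 m; only its component perpendicular to the bar, T sinθ, produces torque. sin 48° = 0.7431.
Balancing moments: T × 3.34 × 0.7431 = 1059, giving T = 1059 / 2.482 = 427 N.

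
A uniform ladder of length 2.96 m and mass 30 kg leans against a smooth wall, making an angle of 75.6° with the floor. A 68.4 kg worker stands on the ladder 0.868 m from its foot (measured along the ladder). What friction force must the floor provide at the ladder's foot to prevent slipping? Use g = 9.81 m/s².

Taking torques about the foot of the ladder:
Ladder weight 30×9.81 = 294.3 N acts at 1.48 m along the ladder; its horizontal arm is 1.48·cos75.6° = 0.3681 m → τ = 108.3 N·m clockwise.
Worker: 68.4×9.81 = 671 N at 0.868 m → arm 0.2159 m → τ = 144.9 N·m clockwise.
Wall normal N acts horizontally at the top; its moment arm is the height L sinθ = 2.96·sin75.6° = 2.867 m, counterclockwise.
Setting net torque to zero: N × 2.867 = 253.2 → N = 88.3 N.
ΣFx = 0: friction at the foot balances the wall's push, so f = N_wall = 88.3 N.

f ≈ 88.3 N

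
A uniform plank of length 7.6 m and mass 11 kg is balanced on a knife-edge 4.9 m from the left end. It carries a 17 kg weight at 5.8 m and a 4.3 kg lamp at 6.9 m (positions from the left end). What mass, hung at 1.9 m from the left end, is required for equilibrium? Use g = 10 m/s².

Sum moments about the knife-edge (at 4.9 m from the left end) (the support reaction has zero arm there).
Beam weight: 11 × 10 = 110 N down at 3.8 m → arm 1.1 m, τ = 110 × 1.1 = 121 N·m counterclockwise.
Weight: 17 × 10 = 170 N down at 5.8 m → arm 0.9 m, τ = 170 × 0.9 = 153 N·m clockwise.
Lamp: 4.3 × 10 = 43 N down at 6.9 m → arm 2 m, τ = 43 × 2 = 86 N·m clockwise.
Net moment of known loads = 118 N·m clockwise.
An unknown mass m at 1.9 m has arm 3 m; its moment is m·g·3 counterclockwise.
Στ = 0 ⇒ m × 10 × 3 = 118 ⇒ m = 118 / (10 × 3) = 3.93 kg.

m ≈ 3.93 kg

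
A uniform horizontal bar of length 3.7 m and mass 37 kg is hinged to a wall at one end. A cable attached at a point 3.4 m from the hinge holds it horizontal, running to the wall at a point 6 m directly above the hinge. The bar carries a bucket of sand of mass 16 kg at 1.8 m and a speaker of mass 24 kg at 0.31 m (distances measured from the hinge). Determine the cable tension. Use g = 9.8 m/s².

T ≈ 347 N

Choose the hinge as the axis so the unknown hinge reaction has zero arm there.
Beam weight: 37 × 9.8 = 362.6 N down at 1.85 m → arm 1.85 m, τ = 362.6 × 1.85 = 670.8 N·m clockwise.
Bucket of sand: 16 × 9.8 = 156.8 N down at 1.8 m → arm 1.8 m, τ = 156.8 × 1.8 = 282.2 N·m clockwise.
Speaker: 24 × 9.8 = 235.2 N down at 0.31 m → arm 0.31 m, τ = 235.2 × 0.31 = 72.91 N·m clockwise.
Total clockwise load moment = 1026 N·m.
The cable tension T acts at 3.4 m; only its component perpendicular to the bar, T sinθ, produces torque. sinθ = h/√(h²+d²) = 6/√(6²+3.4²) = 0.87.
Στ = 0 ⇒ T × 3.4 × 0.87 = 1026 ⇒ T = 1026 / 2.958 = 347 N.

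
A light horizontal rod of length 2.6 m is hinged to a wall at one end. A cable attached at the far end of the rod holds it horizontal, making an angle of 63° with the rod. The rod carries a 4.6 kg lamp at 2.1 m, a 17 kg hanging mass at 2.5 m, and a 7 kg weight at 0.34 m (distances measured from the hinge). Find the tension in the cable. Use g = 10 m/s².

T ≈ 235 N

Choose the hinge as the axis so the unknown hinge reaction has zero arm there.
Lamp: 4.6 × 10 = 46 N down at 2.1 m → arm 2.1 m, τ = 46 × 2.1 = 96.6 N·m clockwise.
Hanging mass: 17 × 10 = 170 N down at 2.5 m → arm 2.5 m, τ = 170 × 2.5 = 425 N·m clockwise.
Weight: 7 × 10 = 70 N down at 0.34 m → arm 0.34 m, τ = 70 × 0.34 = 23.8 N·m clockwise.
Total clockwise load moment = 545.4 N·m.
The cable tension T acts at 2.6 m; only its component perpendicular to the rod, T sinθ, produces torque. sin 63° = 0.891.
For rotational equilibrium, T × 2.6 × 0.891 = 545.4, so T = 545.4 / 2.317 = 235 N.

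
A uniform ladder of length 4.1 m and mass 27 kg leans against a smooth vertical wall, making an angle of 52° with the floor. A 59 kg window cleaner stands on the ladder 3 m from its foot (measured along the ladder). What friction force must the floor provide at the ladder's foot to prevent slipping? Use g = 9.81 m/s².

f ≈ 434 N

About the foot of the ladder:
Ladder weight 27×9.81 = 264.9 N acts at 2.05 m along the ladder; its horizontal arm is 2.05·cos52° = 1.262 m → τ = 334.3 N·m clockwise.
Window cleaner: 59×9.81 = 578.8 N at 3 m → arm 1.847 m → τ = 1069 N·m clockwise.
Wall normal N acts horizontally at the top; its moment arm is the height L sinθ = 4.1·sin52° = 3.231 m, counterclockwise.
Στ = 0 ⇒ N × 3.231 = 1403 ⇒ N = 434 N.
ΣFx = 0: friction at the foot balances the wall's push, so f = N_wall = 434 N.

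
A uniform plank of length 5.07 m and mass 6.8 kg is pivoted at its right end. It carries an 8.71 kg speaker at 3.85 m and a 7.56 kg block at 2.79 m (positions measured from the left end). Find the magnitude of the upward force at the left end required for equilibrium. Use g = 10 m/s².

F ≈ 89 N

Taking torques about the right end:
Beam weight: 6.8 × 10 = 68 N down at 2.535 m → arm 2.535 m, τ = 68 × 2.535 = 172.4 N·m counterclockwise.
Speaker: 8.71 × 10 = 87.1 N down at 3.85 m → arm 1.22 m, τ = 87.1 × 1.22 = 106.3 N·m counterclockwise.
Block: 7.56 × 10 = 75.6 N down at 2.79 m → arm 2.28 m, τ = 75.6 × 2.28 = 172.4 N·m counterclockwise.
Net moment of the loads = 451.1 N·m counterclockwise.
The upward force F acts at the left end, arm 5.07 m, giving F × 5.07 clockwise.
Στ = 0 ⇒ F × 5.07 = 451.1 ⇒ F = 451.1 / 5.07 = 89 N.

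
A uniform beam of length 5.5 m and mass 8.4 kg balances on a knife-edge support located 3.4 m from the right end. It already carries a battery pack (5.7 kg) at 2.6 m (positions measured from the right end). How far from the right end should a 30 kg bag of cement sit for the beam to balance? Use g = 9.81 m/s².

Take moments about the knife-edge support (at 3.4 m from the right end).
Beam weight: 8.4 × 9.81 = 82.4 N down at 2.75 m → arm 0.65 m, τ = 82.4 × 0.65 = 53.56 N·m clockwise.
Battery pack: 5.7 × 9.81 = 55.92 N down at 2.6 m → arm 0.8 m, τ = 55.92 × 0.8 = 44.74 N·m clockwise.
Net moment of existing loads = 98.3 N·m clockwise.
The bag of cement weighs 30 × 9.81 = 294.3 N and must supply an equal counterclockwise moment, so its lever arm about the knife-edge support is 98.3 / 294.3 = 0.334 m.
That puts it at 3.4 + 0.334 = 3.73 m from the right end.

x ≈ 3.73 m from the right end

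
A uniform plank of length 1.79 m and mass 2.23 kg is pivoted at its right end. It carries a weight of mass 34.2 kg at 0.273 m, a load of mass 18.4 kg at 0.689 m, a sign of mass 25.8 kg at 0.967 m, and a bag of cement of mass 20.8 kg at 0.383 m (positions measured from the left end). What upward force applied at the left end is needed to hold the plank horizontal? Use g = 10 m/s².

F ≈ 696 N

Taking torques about the right end:
Beam weight: 2.23 × 10 = 22.3 N down at 0.895 m → arm 0.895 m, τ = 22.3 × 0.895 = 19.96 N·m counterclockwise.
Weight: 34.2 × 10 = 342 N down at 0.273 m → arm 1.517 m, τ = 342 × 1.517 = 518.8 N·m counterclockwise.
Load: 18.4 × 10 = 184 N down at 0.689 m → arm 1.101 m, τ = 184 × 1.101 = 202.6 N·m counterclockwise.
Sign: 25.8 × 10 = 258 N down at 0.967 m → arm 0.823 m, τ = 258 × 0.823 = 212.3 N·m counterclockwise.
Bag of cement: 20.8 × 10 = 208 N down at 0.383 m → arm 1.407 m, τ = 208 × 1.407 = 292.7 N·m counterclockwise.
Net moment of the loads = 1246 N·m counterclockwise.
The upward force F acts at the left end, arm 1.79 m, giving F × 1.79 clockwise.
For rotational equilibrium, F × 1.79 = 1246, so F = 1246 / 1.79 = 696 N.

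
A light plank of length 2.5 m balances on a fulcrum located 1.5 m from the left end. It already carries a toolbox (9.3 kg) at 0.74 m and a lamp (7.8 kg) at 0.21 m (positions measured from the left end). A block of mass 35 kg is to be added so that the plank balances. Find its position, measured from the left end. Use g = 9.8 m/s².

Sum moments about the fulcrum (at 1.5 m from the left end) (the support reaction has zero arm there).
Toolbox: 9.3 × 9.8 = 91.14 N down at 0.74 m → arm 0.76 m, τ = 91.14 × 0.76 = 69.27 N·m counterclockwise.
Lamp: 7.8 × 9.8 = 76.44 N down at 0.21 m → arm 1.29 m, τ = 76.44 × 1.29 = 98.61 N·m counterclockwise.
Net moment of existing loads = 167.9 N·m counterclockwise.
The block weighs 35 × 9.8 = 343 N and must supply an equal clockwise moment, so its lever arm about the fulcrum is 167.9 / 343 = 0.49 m.
That puts it at 1.5 + 0.49 = 1.99 m from the left end.

x ≈ 1.99 m from the left end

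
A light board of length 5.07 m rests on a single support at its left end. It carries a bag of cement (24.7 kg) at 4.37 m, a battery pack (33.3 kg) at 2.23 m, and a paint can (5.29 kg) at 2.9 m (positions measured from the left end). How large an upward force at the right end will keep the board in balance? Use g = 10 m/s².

Take moments about the left end.
Bag of cement: 24.7 × 10 = 247 N down at 4.37 m → arm 4.37 m, τ = 247 × 4.37 = 1079 N·m clockwise.
Battery pack: 33.3 × 10 = 333 N down at 2.23 m → arm 2.23 m, τ = 333 × 2.23 = 742.6 N·m clockwise.
Paint can: 5.29 × 10 = 52.9 N down at 2.9 m → arm 2.9 m, τ = 52.9 × 2.9 = 153.4 N·m clockwise.
Net moment of the loads = 1975 N·m clockwise.
The upward force F acts at the right end, arm 5.07 m, giving F × 5.07 counterclockwise.
For rotational equilibrium, F × 5.07 = 1975, so F = 1975 / 5.07 = 390 N.

F ≈ 390 N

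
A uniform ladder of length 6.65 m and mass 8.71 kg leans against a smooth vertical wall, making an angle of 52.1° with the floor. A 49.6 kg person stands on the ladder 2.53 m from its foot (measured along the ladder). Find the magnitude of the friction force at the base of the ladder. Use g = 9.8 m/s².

f ≈ 177 N

Choose the foot of the ladder as the axis so the floor normal and friction both act there and drop out.
Ladder weight 8.71×9.8 = 85.36 N acts at 3.325 m along the ladder; its horizontal arm is 3.325·cos52.1° = 2.042 m → τ = 174.3 N·m clockwise.
Person: 49.6×9.8 = 486.1 N at 2.53 m → arm 1.554 m → τ = 755.4 N·m clockwise.
Wall normal N acts horizontally at the top; its moment arm is the height L sinθ = 6.65·sin52.1° = 5.247 m, counterclockwise.
Setting net torque to zero: N × 5.247 = 929.7 → N = 177 N.
ΣFx = 0: friction at the foot balances the wall's push, so f = N_wall = 177 N.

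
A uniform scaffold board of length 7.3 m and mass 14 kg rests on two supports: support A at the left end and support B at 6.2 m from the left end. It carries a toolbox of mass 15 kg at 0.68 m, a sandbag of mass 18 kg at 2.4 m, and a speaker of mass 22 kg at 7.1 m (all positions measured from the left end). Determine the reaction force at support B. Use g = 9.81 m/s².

R_B ≈ 412 N

About support A:
Beam weight: 14 × 9.81 = 137.3 N down at 3.65 m → arm 3.65 m, τ = 137.3 × 3.65 = 501.1 N·m clockwise.
Toolbox: 15 × 9.81 = 147.2 N down at 0.68 m → arm 0.68 m, τ = 147.2 × 0.68 = 100.1 N·m clockwise.
Sandbag: 18 × 9.81 = 176.6 N down at 2.4 m → arm 2.4 m, τ = 176.6 × 2.4 = 423.8 N·m clockwise.
Speaker: 22 × 9.81 = 215.8 N down at 7.1 m → arm 7.1 m, τ = 215.8 × 7.1 = 1532 N·m clockwise.
Net load moment about support A = 2557 N·m clockwise.
Reaction R at support B is upward at 6.2 m, arm 6.2 m → moment R × 6.2 counterclockwise.
For rotational equilibrium, R × 6.2 = 2557, so R = 412 N.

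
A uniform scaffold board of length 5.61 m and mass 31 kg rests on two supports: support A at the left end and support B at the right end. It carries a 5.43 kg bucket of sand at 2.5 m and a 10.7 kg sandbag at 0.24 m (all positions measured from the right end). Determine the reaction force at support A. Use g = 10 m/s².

R_A ≈ 184 N

Take moments about support B.
Beam weight: 31 × 10 = 310 N down at 2.805 m → arm 2.805 m, τ = 310 × 2.805 = 869.6 N·m counterclockwise.
Bucket of sand: 5.43 × 10 = 54.3 N down at 2.5 m → arm 2.5 m, τ = 54.3 × 2.5 = 135.8 N·m counterclockwise.
Sandbag: 10.7 × 10 = 107 N down at 0.24 m → arm 0.24 m, τ = 107 × 0.24 = 25.68 N·m counterclockwise.
Net load moment about support B = 1031 N·m counterclockwise.
Reaction R at support A is upward at 5.61 m, arm 5.61 m → moment R × 5.61 clockwise.
Στ = 0 ⇒ R × 5.61 = 1031 ⇒ R = 184 N.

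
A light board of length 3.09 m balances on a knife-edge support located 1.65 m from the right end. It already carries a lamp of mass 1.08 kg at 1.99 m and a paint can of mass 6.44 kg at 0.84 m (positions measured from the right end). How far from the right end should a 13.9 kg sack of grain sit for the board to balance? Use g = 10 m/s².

x ≈ 2 m from the right end

Taking torques about the knife-edge support (at 1.65 m from the right end):
Lamp: 1.08 × 10 = 10.8 N down at 1.99 m → arm 0.34 m, τ = 10.8 × 0.34 = 3.672 N·m counterclockwise.
Paint can: 6.44 × 10 = 64.4 N down at 0.84 m → arm 0.81 m, τ = 64.4 × 0.81 = 52.16 N·m clockwise.
Net moment of existing loads = 48.49 N·m clockwise.
The sack of grain weighs 13.9 × 10 = 139 N and must supply an equal counterclockwise moment, so its lever arm about the knife-edge support is 48.49 / 139 = 0.349 m.
That puts it at 1.65 + 0.349 = 2 m from the right end.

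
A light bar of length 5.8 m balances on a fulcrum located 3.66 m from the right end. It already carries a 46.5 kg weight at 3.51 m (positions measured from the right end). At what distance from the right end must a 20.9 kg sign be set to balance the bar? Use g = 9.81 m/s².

About the fulcrum (at 3.66 m from the right end):
Weight: 46.5 × 9.81 = 456.2 N down at 3.51 m → arm 0.15 m, τ = 456.2 × 0.15 = 68.43 N·m clockwise.
Net moment of existing loads = 68.43 N·m clockwise.
The sign weighs 20.9 × 9.81 = 205 N and must supply an equal counterclockwise moment, so its lever arm about the fulcrum is 68.43 / 205 = 0.334 m.
That puts it at 3.66 + 0.334 = 3.99 m from the right end.

x ≈ 3.99 m from the right end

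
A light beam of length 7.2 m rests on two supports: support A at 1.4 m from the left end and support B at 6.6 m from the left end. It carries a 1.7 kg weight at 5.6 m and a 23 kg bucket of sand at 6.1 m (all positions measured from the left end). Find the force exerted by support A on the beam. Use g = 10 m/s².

About support B:
Weight: 1.7 × 10 = 17 N down at 5.6 m → arm 1 m, τ = 17 × 1 = 17 N·m counterclockwise.
Bucket of sand: 23 × 10 = 230 N down at 6.1 m → arm 0.5 m, τ = 230 × 0.5 = 115 N·m counterclockwise.
Net load moment about support B = 132 N·m counterclockwise.
Reaction R at support A is upward at 1.4 m, arm 5.2 m → moment R × 5.2 clockwise.
Setting net torque to zero: R × 5.2 = 132 → R = 25.4 N.

R_A ≈ 25.4 N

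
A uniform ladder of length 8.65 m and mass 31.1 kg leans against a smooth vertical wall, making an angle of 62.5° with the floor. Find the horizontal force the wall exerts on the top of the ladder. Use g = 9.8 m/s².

N_wall ≈ 79.3 N

Sum moments about the foot of the ladder (the floor normal and friction both act there and drop out).
Ladder weight 31.1×9.8 = 304.8 N acts at 4.325 m along the ladder; its horizontal arm is 4.325·cos62.5° = 1.997 m → τ = 608.7 N·m clockwise.
Wall normal N acts horizontally at the top; its moment arm is the height L sinθ = 8.65·sin62.5° = 7.673 m, counterclockwise.
Στ = 0 ⇒ N × 7.673 = 608.7 ⇒ N = 79.3 N.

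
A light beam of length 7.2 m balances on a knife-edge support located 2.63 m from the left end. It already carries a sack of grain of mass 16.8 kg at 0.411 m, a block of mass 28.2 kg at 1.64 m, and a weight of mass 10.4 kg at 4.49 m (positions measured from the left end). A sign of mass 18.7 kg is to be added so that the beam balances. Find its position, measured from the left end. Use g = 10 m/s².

Take moments about the knife-edge support (at 2.63 m from the left end).
Sack of grain: 16.8 × 10 = 168 N down at 0.411 m → arm 2.219 m, τ = 168 × 2.219 = 372.8 N·m counterclockwise.
Block: 28.2 × 10 = 282 N down at 1.64 m → arm 0.99 m, τ = 282 × 0.99 = 279.2 N·m counterclockwise.
Weight: 10.4 × 10 = 104 N down at 4.49 m → arm 1.86 m, τ = 104 × 1.86 = 193.4 N·m clockwise.
Net moment of existing loads = 458.6 N·m counterclockwise.
The sign weighs 18.7 × 10 = 187 N and must supply an equal clockwise moment, so its lever arm about the knife-edge support is 458.6 / 187 = 2.45 m.
That puts it at 2.63 + 2.45 = 5.08 m from the left end.

x ≈ 5.08 m from the left end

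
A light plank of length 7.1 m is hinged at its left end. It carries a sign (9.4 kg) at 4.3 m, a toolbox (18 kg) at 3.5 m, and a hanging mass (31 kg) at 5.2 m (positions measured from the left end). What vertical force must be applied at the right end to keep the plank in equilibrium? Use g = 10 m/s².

About the left end:
Sign: 9.4 × 10 = 94 N down at 4.3 m → arm 4.3 m, τ = 94 × 4.3 = 404.2 N·m clockwise.
Toolbox: 18 × 10 = 180 N down at 3.5 m → arm 3.5 m, τ = 180 × 3.5 = 630 N·m clockwise.
Hanging mass: 31 × 10 = 310 N down at 5.2 m → arm 5.2 m, τ = 310 × 5.2 = 1612 N·m clockwise.
Net moment of the loads = 2646 N·m clockwise.
The upward force F acts at the right end, arm 7.1 m, giving F × 7.1 counterclockwise.
For rotational equilibrium, F × 7.1 = 2646, so F = 2646 / 7.1 = 373 N.

F ≈ 373 N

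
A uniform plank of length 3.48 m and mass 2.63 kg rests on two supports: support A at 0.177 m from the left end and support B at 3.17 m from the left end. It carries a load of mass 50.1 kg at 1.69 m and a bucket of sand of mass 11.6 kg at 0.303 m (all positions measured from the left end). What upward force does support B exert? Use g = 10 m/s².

About support A:
Beam weight: 2.63 × 10 = 26.3 N down at 1.74 m → arm 1.563 m, τ = 26.3 × 1.563 = 41.11 N·m clockwise.
Load: 50.1 × 10 = 501 N down at 1.69 m → arm 1.513 m, τ = 501 × 1.513 = 758 N·m clockwise.
Bucket of sand: 11.6 × 10 = 116 N down at 0.303 m → arm 0.126 m, τ = 116 × 0.126 = 14.62 N·m clockwise.
Net load moment about support A = 813.7 N·m clockwise.
Reaction R at support B is upward at 3.17 m, arm 2.993 m → moment R × 2.993 counterclockwise.
Balancing moments: R × 2.993 = 813.7, giving R = 272 N.

R_B ≈ 272 N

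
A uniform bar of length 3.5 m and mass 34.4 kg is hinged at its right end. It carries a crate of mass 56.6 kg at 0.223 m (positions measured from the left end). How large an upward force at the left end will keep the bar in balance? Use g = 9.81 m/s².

Take moments about the right end.
Beam weight: 34.4 × 9.81 = 337.5 N down at 1.75 m → arm 1.75 m, τ = 337.5 × 1.75 = 590.6 N·m counterclockwise.
Crate: 56.6 × 9.81 = 555.2 N down at 0.223 m → arm 3.277 m, τ = 555.2 × 3.277 = 1819 N·m counterclockwise.
Net moment of the loads = 2410 N·m counterclockwise.
The upward force F acts at the left end, arm 3.5 m, giving F × 3.5 clockwise.
Balancing moments: F × 3.5 = 2410, giving F = 2410 / 3.5 = 689 N.

F ≈ 689 N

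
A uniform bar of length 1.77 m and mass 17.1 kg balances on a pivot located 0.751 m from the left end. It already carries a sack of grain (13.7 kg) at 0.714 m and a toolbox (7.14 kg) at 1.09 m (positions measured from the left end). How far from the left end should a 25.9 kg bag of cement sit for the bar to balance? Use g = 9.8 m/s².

Take moments about the pivot (at 0.751 m from the left end).
Beam weight: 17.1 × 9.8 = 167.6 N down at 0.885 m → arm 0.134 m, τ = 167.6 × 0.134 = 22.46 N·m clockwise.
Sack of grain: 13.7 × 9.8 = 134.3 N down at 0.714 m → arm 0.037 m, τ = 134.3 × 0.037 = 4.969 N·m counterclockwise.
Toolbox: 7.14 × 9.8 = 69.97 N down at 1.09 m → arm 0.339 m, τ = 69.97 × 0.339 = 23.72 N·m clockwise.
Net moment of existing loads = 41.21 N·m clockwise.
The bag of cement weighs 25.9 × 9.8 = 253.8 N and must supply an equal counterclockwise moment, so its lever arm about the pivot is 41.21 / 253.8 = 0.162 m.
That puts it at 0.751 − 0.162 = 0.589 m from the left end.

x ≈ 0.589 m from the left end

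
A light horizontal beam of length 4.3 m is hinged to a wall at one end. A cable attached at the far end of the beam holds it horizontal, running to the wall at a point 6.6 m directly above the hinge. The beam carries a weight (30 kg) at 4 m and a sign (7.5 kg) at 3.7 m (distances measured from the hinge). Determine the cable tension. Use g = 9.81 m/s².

Taking torques about the hinge:
Weight: 30 × 9.81 = 294.3 N down at 4 m → arm 4 m, τ = 294.3 × 4 = 1177 N·m clockwise.
Sign: 7.5 × 9.81 = 73.58 N down at 3.7 m → arm 3.7 m, τ = 73.58 × 3.7 = 272.2 N·m clockwise.
Total clockwise load moment = 1449 N·m.
The cable tension T acts at 4.3 m; only its component perpendicular to the beam, T sinθ, produces torque. sinθ = h/√(h²+d²) = 6.6/√(6.6²+4.3²) = 0.8379.
Στ = 0 ⇒ T × 4.3 × 0.8379 = 1449 ⇒ T = 1449 / 3.603 = 402 N.

T ≈ 402 N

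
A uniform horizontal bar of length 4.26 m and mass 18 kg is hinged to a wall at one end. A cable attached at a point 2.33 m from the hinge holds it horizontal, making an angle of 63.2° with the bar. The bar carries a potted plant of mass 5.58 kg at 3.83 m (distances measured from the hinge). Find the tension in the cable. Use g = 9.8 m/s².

About the hinge:
Beam weight: 18 × 9.8 = 176.4 N down at 2.13 m → arm 2.13 m, τ = 176.4 × 2.13 = 375.7 N·m clockwise.
Potted plant: 5.58 × 9.8 = 54.68 N down at 3.83 m → arm 3.83 m, τ = 54.68 × 3.83 = 209.4 N·m clockwise.
Total clockwise load moment = 585.1 N·m.
The cable tension T acts at 2.33 m; only its component perpendicular to the bar, T sinθ, produces torque. sin 63.2° = 0.8926.
Στ = 0 ⇒ T × 2.33 × 0.8926 = 585.1 ⇒ T = 585.1 / 2.08 = 281 N.

T ≈ 281 N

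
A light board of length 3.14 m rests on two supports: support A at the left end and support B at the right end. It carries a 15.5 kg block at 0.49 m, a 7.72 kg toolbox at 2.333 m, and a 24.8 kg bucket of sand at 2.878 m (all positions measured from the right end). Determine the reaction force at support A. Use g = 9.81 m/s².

R_A ≈ 303 N

About support B:
Block: 15.5 × 9.81 = 152.1 N down at 0.49 m → arm 0.49 m, τ = 152.1 × 0.49 = 74.53 N·m counterclockwise.
Toolbox: 7.72 × 9.81 = 75.73 N down at 2.333 m → arm 2.333 m, τ = 75.73 × 2.333 = 176.7 N·m counterclockwise.
Bucket of sand: 24.8 × 9.81 = 243.3 N down at 2.878 m → arm 2.878 m, τ = 243.3 × 2.878 = 700.2 N·m counterclockwise.
Net load moment about support B = 951.4 N·m counterclockwise.
Reaction R at support A is upward at 3.14 m, arm 3.14 m → moment R × 3.14 clockwise.
For rotational equilibrium, R × 3.14 = 951.4, so R = 303 N.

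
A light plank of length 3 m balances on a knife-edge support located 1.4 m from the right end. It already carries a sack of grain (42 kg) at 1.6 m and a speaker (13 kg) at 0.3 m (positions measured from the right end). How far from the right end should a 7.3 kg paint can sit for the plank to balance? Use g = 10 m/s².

About the knife-edge support (at 1.4 m from the right end):
Sack of grain: 42 × 10 = 420 N down at 1.6 m → arm 0.2 m, τ = 420 × 0.2 = 84 N·m counterclockwise.
Speaker: 13 × 10 = 130 N down at 0.3 m → arm 1.1 m, τ = 130 × 1.1 = 143 N·m clockwise.
Net moment of existing loads = 59 N·m clockwise.
The paint can weighs 7.3 × 10 = 73 N and must supply an equal counterclockwise moment, so its lever arm about the knife-edge support is 59 / 73 = 0.808 m.
That puts it at 1.4 + 0.808 = 2.21 m from the right end.

x ≈ 2.21 m from the right end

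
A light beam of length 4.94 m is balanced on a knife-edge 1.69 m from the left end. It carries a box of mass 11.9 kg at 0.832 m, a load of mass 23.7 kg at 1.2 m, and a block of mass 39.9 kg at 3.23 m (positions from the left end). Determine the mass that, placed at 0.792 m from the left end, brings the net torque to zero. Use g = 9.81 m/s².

Take moments about the knife-edge (at 1.69 m from the left end).
Box: 11.9 × 9.81 = 116.7 N down at 0.832 m → arm 0.858 m, τ = 116.7 × 0.858 = 100.1 N·m counterclockwise.
Load: 23.7 × 9.81 = 232.5 N down at 1.2 m → arm 0.49 m, τ = 232.5 × 0.49 = 113.9 N·m counterclockwise.
Block: 39.9 × 9.81 = 391.4 N down at 3.23 m → arm 1.54 m, τ = 391.4 × 1.54 = 602.8 N·m clockwise.
Net moment of known loads = 388.8 N·m clockwise.
An unknown mass m at 0.792 m has arm 0.898 m; its moment is m·g·0.898 counterclockwise.
Στ = 0 ⇒ m × 9.81 × 0.898 = 388.8 ⇒ m = 388.8 / (9.81 × 0.898) = 44.1 kg.

m ≈ 44.1 kg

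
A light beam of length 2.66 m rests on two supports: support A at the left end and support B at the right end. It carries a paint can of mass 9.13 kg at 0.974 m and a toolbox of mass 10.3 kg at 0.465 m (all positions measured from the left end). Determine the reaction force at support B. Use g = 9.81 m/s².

Taking torques about support A:
Paint can: 9.13 × 9.81 = 89.57 N down at 0.974 m → arm 0.974 m, τ = 89.57 × 0.974 = 87.24 N·m clockwise.
Toolbox: 10.3 × 9.81 = 101 N down at 0.465 m → arm 0.465 m, τ = 101 × 0.465 = 46.97 N·m clockwise.
Net load moment about support A = 134.2 N·m clockwise.
Reaction R at support B is upward at 2.66 m, arm 2.66 m → moment R × 2.66 counterclockwise.
Στ = 0 ⇒ R × 2.66 = 134.2 ⇒ R = 50.5 N.

R_B ≈ 50.5 N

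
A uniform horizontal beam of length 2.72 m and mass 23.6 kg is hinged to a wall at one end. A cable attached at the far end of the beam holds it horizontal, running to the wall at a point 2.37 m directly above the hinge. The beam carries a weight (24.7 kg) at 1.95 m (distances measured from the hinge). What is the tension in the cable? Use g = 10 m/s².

Choose the hinge as the axis so the unknown hinge reaction has zero arm there.
Beam weight: 23.6 × 10 = 236 N down at 1.36 m → arm 1.36 m, τ = 236 × 1.36 = 321 N·m clockwise.
Weight: 24.7 × 10 = 247 N down at 1.95 m → arm 1.95 m, τ = 247 × 1.95 = 481.6 N·m clockwise.
Total clockwise load moment = 802.6 N·m.
The cable tension T acts at 2.72 m; only its component perpendicular to the beam, T sinθ, produces torque. sinθ = h/√(h²+d²) = 2.37/√(2.37²+2.72²) = 0.6569.
Balancing moments: T × 2.72 × 0.6569 = 802.6, giving T = 802.6 / 1.787 = 449 N.

T ≈ 449 N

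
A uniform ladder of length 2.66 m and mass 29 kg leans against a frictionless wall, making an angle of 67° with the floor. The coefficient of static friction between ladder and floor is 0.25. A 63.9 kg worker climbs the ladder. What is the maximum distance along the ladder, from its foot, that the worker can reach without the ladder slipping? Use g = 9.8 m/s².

d ≈ 1.67 m

Taking torques about the foot of the ladder:
Ladder weight 29×9.8 = 284.2 N acts at 1.33 m along the ladder; its horizontal arm is 1.33·cos67° = 0.5197 m → τ = 147.7 N·m clockwise.
Worker weight 63.9×9.8 = 626.2 N at distance d → arm d·cos67° → τ = 626.2·d·0.3907 clockwise.
Wall normal N at the top has arm L sinθ = 2.449 m counterclockwise, so Στ = 0 gives N·2.449 = 147.7 + 244.7·d.
ΣFy = 0 ⇒ N_floor = 910.4 N, so the maximum friction is μ_s·N_floor = 0.25×910.4 = 227.6 N. ΣFx = 0 ⇒ N_wall = f, so at the slipping point N = 227.6 N.
Substituting: 227.6×2.449 = 147.7 + 244.7·d ⇒ d = (557.4 − 147.7) / 244.7 = 1.67 m.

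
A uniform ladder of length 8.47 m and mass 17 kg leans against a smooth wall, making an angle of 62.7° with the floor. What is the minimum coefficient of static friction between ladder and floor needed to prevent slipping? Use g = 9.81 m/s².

μ_min ≈ 0.258

Taking torques about the foot of the ladder:
Ladder weight 17×9.81 = 166.8 N acts at 4.235 m along the ladder; its horizontal arm is 4.235·cos62.7° = 1.942 m → τ = 323.9 N·m clockwise.
Wall normal N acts horizontally at the top; its moment arm is the height L sinθ = 8.47·sin62.7° = 7.527 m, counterclockwise.
Στ = 0 ⇒ N × 7.527 = 323.9 ⇒ N = 43.03 N.
ΣFx = 0 ⇒ f = N_wall = 43.03 N. ΣFy = 0 ⇒ N_floor = 166.8 N.
μ_min = f / N_floor = 43.03 / 166.8 = 0.258.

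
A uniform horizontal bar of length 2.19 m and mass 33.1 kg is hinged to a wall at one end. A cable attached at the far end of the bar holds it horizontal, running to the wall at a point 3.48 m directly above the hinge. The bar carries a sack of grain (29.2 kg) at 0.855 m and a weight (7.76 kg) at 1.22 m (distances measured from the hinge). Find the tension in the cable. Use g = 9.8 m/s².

Taking torques about the hinge:
Beam weight: 33.1 × 9.8 = 324.4 N down at 1.095 m → arm 1.095 m, τ = 324.4 × 1.095 = 355.2 N·m clockwise.
Sack of grain: 29.2 × 9.8 = 286.2 N down at 0.855 m → arm 0.855 m, τ = 286.2 × 0.855 = 244.7 N·m clockwise.
Weight: 7.76 × 9.8 = 76.05 N down at 1.22 m → arm 1.22 m, τ = 76.05 × 1.22 = 92.78 N·m clockwise.
Total clockwise load moment = 692.7 N·m.
The cable tension T acts at 2.19 m; only its component perpendicular to the bar, T sinθ, produces torque. sinθ = h/√(h²+d²) = 3.48/√(3.48²+2.19²) = 0.8464.
Setting net torque to zero: T × 2.19 × 0.8464 = 692.7 → T = 692.7 / 1.854 = 374 N.

T ≈ 374 N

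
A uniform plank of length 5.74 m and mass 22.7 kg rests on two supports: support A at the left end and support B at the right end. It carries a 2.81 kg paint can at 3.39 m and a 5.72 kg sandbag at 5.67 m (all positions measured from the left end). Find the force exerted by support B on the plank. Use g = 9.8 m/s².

Choose support A as the axis so its reaction then has zero moment arm.
Beam weight: 22.7 × 9.8 = 222.5 N down at 2.87 m → arm 2.87 m, τ = 222.5 × 2.87 = 638.6 N·m clockwise.
Paint can: 2.81 × 9.8 = 27.54 N down at 3.39 m → arm 3.39 m, τ = 27.54 × 3.39 = 93.36 N·m clockwise.
Sandbag: 5.72 × 9.8 = 56.06 N down at 5.67 m → arm 5.67 m, τ = 56.06 × 5.67 = 317.9 N·m clockwise.
Net load moment about support A = 1050 N·m clockwise.
Reaction R at support B is upward at 5.74 m, arm 5.74 m → moment R × 5.74 counterclockwise.
For rotational equilibrium, R × 5.74 = 1050, so R = 183 N.

R_B ≈ 183 N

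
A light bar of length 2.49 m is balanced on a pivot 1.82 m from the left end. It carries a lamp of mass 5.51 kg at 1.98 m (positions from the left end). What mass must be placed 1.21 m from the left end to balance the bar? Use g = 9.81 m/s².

About the pivot (at 1.82 m from the left end):
Lamp: 5.51 × 9.81 = 54.05 N down at 1.98 m → arm 0.16 m, τ = 54.05 × 0.16 = 8.648 N·m clockwise.
Net moment of known loads = 8.648 N·m clockwise.
An unknown mass m at 1.21 m has arm 0.61 m; its moment is m·g·0.61 counterclockwise.
For rotational equilibrium, m × 9.81 × 0.61 = 8.648, so m = 8.648 / (9.81 × 0.61) = 1.45 kg.

m ≈ 1.45 kg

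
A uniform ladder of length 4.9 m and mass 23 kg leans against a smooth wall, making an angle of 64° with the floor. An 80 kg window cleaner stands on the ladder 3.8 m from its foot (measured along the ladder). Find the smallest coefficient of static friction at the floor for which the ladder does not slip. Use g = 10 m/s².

μ_min ≈ 0.348

Take moments about the foot of the ladder.
Ladder weight 23×10 = 230 N acts at 2.45 m along the ladder; its horizontal arm is 2.45·cos64° = 1.074 m → τ = 247 N·m clockwise.
Window cleaner: 80×10 = 800 N at 3.8 m → arm 1.666 m → τ = 1333 N·m clockwise.
Wall normal N acts horizontally at the top; its moment arm is the height L sinθ = 4.9·sin64° = 4.404 m, counterclockwise.
Στ = 0 ⇒ N × 4.404 = 1580 ⇒ N = 358.8 N.
ΣFx = 0 ⇒ f = N_wall = 358.8 N. ΣFy = 0 ⇒ N_floor = 1030 N.
μ_min = f / N_floor = 358.8 / 1030 = 0.348.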